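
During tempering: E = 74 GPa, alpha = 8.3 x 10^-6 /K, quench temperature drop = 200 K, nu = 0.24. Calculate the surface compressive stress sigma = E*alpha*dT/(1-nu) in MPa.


Tempering stress: sigma = E * alpha * dT / (1 - nu)
  E (MPa) = 74 * 1000 = 74000
  Numerator = 74000 * (8.3 x 10^-6) * 200 = 122.84
  Denominator = 1 - 0.24 = 0.76
  sigma = 122.84 / 0.76 = 161.6 MPa

161.6 MPa


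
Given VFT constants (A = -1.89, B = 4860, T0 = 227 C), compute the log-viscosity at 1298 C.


VFT equation: log(eta) = A + B / (T - T0)
  T - T0 = 1298 - 227 = 1071
  B / (T - T0) = 4860 / 1071 = 4.538
  log(eta) = -1.89 + 4.538 = 2.648

2.648


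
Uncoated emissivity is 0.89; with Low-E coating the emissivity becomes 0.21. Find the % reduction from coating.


Percentage reduction = (1 - coated/uncoated) * 100
  Ratio = 0.21 / 0.89 = 0.236
  Reduction = (1 - 0.236) * 100 = 76.4%

76.4%


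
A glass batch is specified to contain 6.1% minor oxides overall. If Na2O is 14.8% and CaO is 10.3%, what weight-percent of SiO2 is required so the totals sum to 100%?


Known pieces sum to 100%:
  SiO2 = 100 - (others + Na2O + CaO)
  SiO2 = 100 - (6.1 + 14.8 + 10.3) = 68.8%

68.8%


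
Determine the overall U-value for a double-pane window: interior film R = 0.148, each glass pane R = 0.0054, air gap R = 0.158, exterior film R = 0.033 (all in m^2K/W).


Total thermal resistance (series):
  R_total = R_in + R_glass + R_air + R_glass + R_out
  R_total = 0.148 + 0.0054 + 0.158 + 0.0054 + 0.033 = 0.3498 m^2K/W
U-value = 1 / R_total = 1 / 0.3498 = 2.859 W/m^2K

2.859 W/m^2K


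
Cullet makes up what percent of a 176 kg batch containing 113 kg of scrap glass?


Cullet ratio = (cullet mass / total batch mass) * 100
  Ratio = 113 / 176 * 100 = 64.2%

64.2%


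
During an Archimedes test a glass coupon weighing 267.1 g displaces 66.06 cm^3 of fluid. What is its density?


Use the definition of density:
  rho = mass / volume
  rho = 267.1 / 66.06 = 4.043 g/cm^3

4.043 g/cm^3


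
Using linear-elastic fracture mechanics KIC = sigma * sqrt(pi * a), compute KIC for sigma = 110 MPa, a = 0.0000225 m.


Fracture toughness: KIC = sigma * sqrt(pi * a)
  pi * a = pi * 0.0000225 = 0.000070686
  sqrt(pi * a) = 0.008407
  KIC = 110 * 0.008407 = 0.925 MPa*sqrt(m)

0.925 MPa*sqrt(m)


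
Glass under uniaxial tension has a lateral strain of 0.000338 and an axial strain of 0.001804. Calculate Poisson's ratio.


Poisson's ratio: nu = lateral strain / axial strain
  nu = 0.000338 / 0.001804 = 0.1874

0.1874


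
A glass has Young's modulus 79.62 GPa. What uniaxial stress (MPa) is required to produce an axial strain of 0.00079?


Rearrange E = sigma / epsilon:
  sigma = E * epsilon
  E (MPa) = 79.62 * 1000 = 79620
  sigma = 79620 * 0.00079 = 62.9 MPa

62.9 MPa


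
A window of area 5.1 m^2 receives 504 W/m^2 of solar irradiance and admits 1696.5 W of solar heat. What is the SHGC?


Rearrange Q = Area * SHGC * Irradiance:
  SHGC = Q / (Area * Irradiance)
  SHGC = 1696.5 / (5.1 * 504) = 0.66

0.66


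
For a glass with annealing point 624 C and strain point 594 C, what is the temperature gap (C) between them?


Gap = T_anneal - T_strain:
  gap = 624 - 594 = 30 C

30 C


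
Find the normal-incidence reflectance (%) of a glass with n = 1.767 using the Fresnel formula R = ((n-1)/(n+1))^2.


Fresnel reflectance at normal incidence:
  R = ((n - 1)/(n + 1))^2
  (n - 1)/(n + 1) = (1.767 - 1)/(1.767 + 1) = 0.277196
  R = 0.277196^2 = 0.0768376
  R(%) = 0.0768376 * 100 = 7.684%

7.684%


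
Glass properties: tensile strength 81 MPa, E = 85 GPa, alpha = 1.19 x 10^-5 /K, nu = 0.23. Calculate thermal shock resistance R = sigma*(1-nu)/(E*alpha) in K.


Thermal shock resistance: R = sigma * (1 - nu) / (E * alpha)
  Numerator = 81 * (1 - 0.23) = 62.37
  Denominator = 85 * 1000 * (1.19 x 10^-5) = 1.0115
  R = 62.37 / 1.0115 = 61.7 K

61.7 K


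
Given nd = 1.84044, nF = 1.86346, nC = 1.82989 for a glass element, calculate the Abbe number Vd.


Abbe number formula: Vd = (nd - 1) / (nF - nC)
  nd - 1 = 1.84044 - 1 = 0.84044
  nF - nC = 1.86346 - 1.82989 = 0.03357
  Vd = 0.84044 / 0.03357 = 25.04

25.04


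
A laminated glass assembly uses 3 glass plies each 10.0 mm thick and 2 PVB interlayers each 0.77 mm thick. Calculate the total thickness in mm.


Total thickness = glass contribution + PVB contribution
  Glass: 3 * 10.0 = 30.0 mm
  PVB: 2 * 0.77 = 1.54 mm
  Total = 30.0 + 1.54 = 31.54 mm

31.54 mm


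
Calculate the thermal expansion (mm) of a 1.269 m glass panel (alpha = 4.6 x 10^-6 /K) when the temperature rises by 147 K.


Thermal expansion formula: dL = alpha * L0 * dT
  dL = (4.6 x 10^-6) * 1.269 * 147 = 0.0008581 m
Convert to mm: 0.0008581 * 1000 = 0.8581 mm

0.8581 mm


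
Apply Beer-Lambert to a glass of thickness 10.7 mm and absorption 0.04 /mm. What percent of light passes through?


Beer-Lambert law: T = exp(-alpha * thickness)
  exponent = -0.04 * 10.7 = -0.428
  T = exp(-0.428) = 0.6518
  Percentage = 0.6518 * 100 = 65.18%

65.18%


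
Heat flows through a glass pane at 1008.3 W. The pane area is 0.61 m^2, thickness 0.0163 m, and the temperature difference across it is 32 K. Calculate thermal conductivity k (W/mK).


Fourier's law rearranged: k = Q * t / (A * dT)
  Numerator = 1008.3 * 0.0163 = 16.43529
  Denominator = 0.61 * 32 = 19.52
  k = 16.43529 / 19.52 = 0.842 W/mK

0.842 W/mK


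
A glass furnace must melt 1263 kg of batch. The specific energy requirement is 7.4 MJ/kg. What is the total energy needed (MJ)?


Total energy = mass * specific energy
  E = 1263 * 7.4 = 9346.2 MJ

9346.2 MJ


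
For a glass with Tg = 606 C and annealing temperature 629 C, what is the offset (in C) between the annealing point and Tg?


Offset = T_anneal - Tg:
  offset = 629 - 606 = 23 C

23 C


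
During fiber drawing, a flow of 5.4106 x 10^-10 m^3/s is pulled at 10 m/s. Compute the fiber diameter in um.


Cross-sectional area from continuity:
  A = Q / v = 5.4106 x 10^-10 / 10 = 5.4106 x 10^-11 m^2
Diameter from circular cross-section:
  d = sqrt(4A / pi) * 10^6 (m -> um)
  d = sqrt(4 * 5.4106 x 10^-11 / pi) * 10^6 = 8.3 um

8.3 um


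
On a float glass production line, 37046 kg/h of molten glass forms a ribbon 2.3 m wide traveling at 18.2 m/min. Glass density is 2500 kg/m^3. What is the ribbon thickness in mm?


Ribbon cross-section from mass balance:
  Volume rate = throughput / density = 37046 / 2500 = 14.8184 m^3/h
  thickness = volume rate / (speed * 60 * width), i.e.
  thickness = throughput / (60 * speed * width * density) * 1000
  thickness = 37046 / (60 * 18.2 * 2.3 * 2500) * 1000 = 5.9 mm

5.9 mm


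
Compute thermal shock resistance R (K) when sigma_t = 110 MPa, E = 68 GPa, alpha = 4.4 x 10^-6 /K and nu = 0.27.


Thermal shock resistance: R = sigma * (1 - nu) / (E * alpha)
  Numerator = 110 * (1 - 0.27) = 80.3
  Denominator = 68 * 1000 * (4.4 x 10^-6) = 0.2992
  R = 80.3 / 0.2992 = 268.4 K

268.4 K


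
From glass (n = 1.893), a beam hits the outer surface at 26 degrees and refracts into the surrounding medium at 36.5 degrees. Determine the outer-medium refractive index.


Apply Snell's law: n1 * sin(theta1) = n2 * sin(theta2)
  n2 = n1 * sin(theta1) / sin(theta2)
  sin(26) = 0.438371
  sin(36.5) = 0.594823
  n2 = 1.893 * 0.438371 / 0.594823 = 1.3951

1.3951


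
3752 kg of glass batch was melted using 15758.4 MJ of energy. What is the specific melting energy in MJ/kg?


Rearrange E = m * s for s:
  s = E / m
  s = 15758.4 / 3752 = 4.2 MJ/kg

4.2 MJ/kg


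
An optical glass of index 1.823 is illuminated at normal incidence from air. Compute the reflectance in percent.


Fresnel reflectance at normal incidence:
  R = ((n - 1)/(n + 1))^2
  (n - 1)/(n + 1) = (1.823 - 1)/(1.823 + 1) = 0.291534
  R = 0.291534^2 = 0.0849921
  R(%) = 0.0849921 * 100 = 8.499%

8.499%


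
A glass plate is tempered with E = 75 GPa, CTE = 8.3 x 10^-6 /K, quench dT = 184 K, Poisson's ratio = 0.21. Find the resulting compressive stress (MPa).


Tempering stress: sigma = E * alpha * dT / (1 - nu)
  E (MPa) = 75 * 1000 = 75000
  Numerator = 75000 * (8.3 x 10^-6) * 184 = 114.54
  Denominator = 1 - 0.21 = 0.79
  sigma = 114.54 / 0.79 = 145.0 MPa

145.0 MPa


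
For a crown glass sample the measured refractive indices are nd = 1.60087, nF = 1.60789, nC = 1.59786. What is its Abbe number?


Abbe number formula: Vd = (nd - 1) / (nF - nC)
  nd - 1 = 1.60087 - 1 = 0.60087
  nF - nC = 1.60789 - 1.59786 = 0.01003
  Vd = 0.60087 / 0.01003 = 59.91

59.91


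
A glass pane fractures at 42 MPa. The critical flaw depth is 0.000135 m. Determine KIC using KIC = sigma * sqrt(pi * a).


Fracture toughness: KIC = sigma * sqrt(pi * a)
  pi * a = pi * 0.000135 = 0.000424115
  sqrt(pi * a) = 0.020594
  KIC = 42 * 0.020594 = 0.865 MPa*sqrt(m)

0.865 MPa*sqrt(m)


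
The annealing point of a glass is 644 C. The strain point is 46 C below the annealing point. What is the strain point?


Strain point = annealing point - difference:
  T_strain = 644 - 46 = 598 C

598 C


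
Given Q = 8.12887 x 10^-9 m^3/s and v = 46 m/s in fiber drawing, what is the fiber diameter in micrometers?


Cross-sectional area from continuity:
  A = Q / v = 8.12887 x 10^-9 / 46 = 1.767146 x 10^-10 m^2
Diameter from circular cross-section:
  d = sqrt(4A / pi) * 10^6 (m -> um)
  d = sqrt(4 * 1.767146 x 10^-10 / pi) * 10^6 = 15.0 um

15.0 um


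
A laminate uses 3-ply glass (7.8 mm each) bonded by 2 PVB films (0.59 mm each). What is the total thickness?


Total thickness = glass contribution + PVB contribution
  Glass: 3 * 7.8 = 23.4 mm
  PVB: 2 * 0.59 = 1.18 mm
  Total = 23.4 + 1.18 = 24.58 mm

24.58 mm


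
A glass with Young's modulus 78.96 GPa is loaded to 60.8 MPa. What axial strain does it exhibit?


Rearrange E = sigma / epsilon:
  epsilon = sigma / E
  E (MPa) = 78.96 * 1000 = 78960
  epsilon = 60.8 / 78960 = 0.00077

0.00077


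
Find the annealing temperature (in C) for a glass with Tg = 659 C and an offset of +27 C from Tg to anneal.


The annealing temperature is Tg plus the offset:
  T_anneal = 659 + 27 = 686 C

686 C


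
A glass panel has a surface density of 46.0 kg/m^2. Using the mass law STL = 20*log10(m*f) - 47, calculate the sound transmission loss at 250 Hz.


Mass law: STL = 20 * log10(m * f) - 47
  m * f = 46.0 * 250 = 11500
  log10(11500) = 4.0607
  STL = 20 * 4.0607 - 47 = 81.214 - 47 = 34.2 dB

34.2 dB


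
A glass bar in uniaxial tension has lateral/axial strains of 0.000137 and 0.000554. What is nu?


Poisson's ratio: nu = lateral strain / axial strain
  nu = 0.000137 / 0.000554 = 0.2473

0.2473


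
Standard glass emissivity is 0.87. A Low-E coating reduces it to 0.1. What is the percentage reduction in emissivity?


Percentage reduction = (1 - coated/uncoated) * 100
  Ratio = 0.1 / 0.87 = 0.1149
  Reduction = (1 - 0.1149) * 100 = 88.5%

88.5%


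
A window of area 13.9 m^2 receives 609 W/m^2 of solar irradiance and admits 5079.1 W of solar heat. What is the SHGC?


Rearrange Q = Area * SHGC * Irradiance:
  SHGC = Q / (Area * Irradiance)
  SHGC = 5079.1 / (13.9 * 609) = 0.6

0.6


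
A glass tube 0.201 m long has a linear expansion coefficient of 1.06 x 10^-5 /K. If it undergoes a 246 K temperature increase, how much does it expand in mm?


Thermal expansion formula: dL = alpha * L0 * dT
  dL = (1.06 x 10^-5) * 0.201 * 246 = 0.00052413 m
Convert to mm: 0.00052413 * 1000 = 0.5241 mm

0.5241 mm


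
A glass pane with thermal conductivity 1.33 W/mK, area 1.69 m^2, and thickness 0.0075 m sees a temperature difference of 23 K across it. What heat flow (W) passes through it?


Fourier's law: Q = k * A * dT / t
  Q = 1.33 * 1.69 * 23 / 0.0075
  Q = 51.6971 / 0.0075 = 6892.9 W

6892.9 W


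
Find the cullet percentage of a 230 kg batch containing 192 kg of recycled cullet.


Cullet ratio = (cullet mass / total batch mass) * 100
  Ratio = 192 / 230 * 100 = 83.48%

83.48%


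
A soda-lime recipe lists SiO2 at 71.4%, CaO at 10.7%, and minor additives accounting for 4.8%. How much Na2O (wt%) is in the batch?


Pieces sum to 100%:
  Na2O = 100 - (SiO2 + CaO + others)
  Na2O = 100 - (71.4 + 10.7 + 4.8) = 13.1%

13.1%


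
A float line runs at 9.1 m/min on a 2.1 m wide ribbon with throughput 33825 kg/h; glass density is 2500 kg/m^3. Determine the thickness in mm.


Ribbon cross-section from mass balance:
  Volume rate = throughput / density = 33825 / 2500 = 13.53 m^3/h
  thickness = volume rate / (speed * 60 * width), i.e.
  thickness = throughput / (60 * speed * width * density) * 1000
  thickness = 33825 / (60 * 9.1 * 2.1 * 2500) * 1000 = 11.8 mm

11.8 mm


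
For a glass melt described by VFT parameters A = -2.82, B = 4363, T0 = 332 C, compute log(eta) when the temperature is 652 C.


VFT equation: log(eta) = A + B / (T - T0)
  T - T0 = 652 - 332 = 320
  B / (T - T0) = 4363 / 320 = 13.634
  log(eta) = -2.82 + 13.634 = 10.814

10.814


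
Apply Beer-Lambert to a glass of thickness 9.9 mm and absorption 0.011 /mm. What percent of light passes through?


Beer-Lambert law: T = exp(-alpha * thickness)
  exponent = -0.011 * 9.9 = -0.1089
  T = exp(-0.1089) = 0.8968
  Percentage = 0.8968 * 100 = 89.68%

89.68%


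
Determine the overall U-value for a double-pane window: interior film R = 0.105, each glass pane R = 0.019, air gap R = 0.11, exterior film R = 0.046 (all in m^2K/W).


Total thermal resistance (series):
  R_total = R_in + R_glass + R_air + R_glass + R_out
  R_total = 0.105 + 0.019 + 0.11 + 0.019 + 0.046 = 0.299 m^2K/W
U-value = 1 / R_total = 1 / 0.299 = 3.344 W/m^2K

3.344 W/m^2K


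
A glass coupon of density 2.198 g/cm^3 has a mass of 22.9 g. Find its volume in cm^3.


Rearrange rho = m / V:
  V = m / rho
  V = 22.9 / 2.198 = 10.419 cm^3

10.419 cm^3


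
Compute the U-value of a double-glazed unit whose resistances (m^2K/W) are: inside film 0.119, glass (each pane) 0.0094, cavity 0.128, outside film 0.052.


Total thermal resistance (series):
  R_total = R_in + R_glass + R_air + R_glass + R_out
  R_total = 0.119 + 0.0094 + 0.128 + 0.0094 + 0.052 = 0.3178 m^2K/W
U-value = 1 / R_total = 1 / 0.3178 = 3.147 W/m^2K

3.147 W/m^2K


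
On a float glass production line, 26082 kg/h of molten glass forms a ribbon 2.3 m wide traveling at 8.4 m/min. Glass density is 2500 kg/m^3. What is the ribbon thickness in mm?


Ribbon cross-section from mass balance:
  Volume rate = throughput / density = 26082 / 2500 = 10.4328 m^3/h
  thickness = volume rate / (speed * 60 * width), i.e.
  thickness = throughput / (60 * speed * width * density) * 1000
  thickness = 26082 / (60 * 8.4 * 2.3 * 2500) * 1000 = 9.0 mm

9.0 mm


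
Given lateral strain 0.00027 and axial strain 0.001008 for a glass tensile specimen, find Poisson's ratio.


Poisson's ratio: nu = lateral strain / axial strain
  nu = 0.00027 / 0.001008 = 0.2679

0.2679


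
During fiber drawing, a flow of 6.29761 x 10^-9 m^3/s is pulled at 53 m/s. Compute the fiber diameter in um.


Cross-sectional area from continuity:
  A = Q / v = 6.29761 x 10^-9 / 53 = 1.188228 x 10^-10 m^2
Diameter from circular cross-section:
  d = sqrt(4A / pi) * 10^6 (m -> um)
  d = sqrt(4 * 1.188228 x 10^-10 / pi) * 10^6 = 12.3 um

12.3 um


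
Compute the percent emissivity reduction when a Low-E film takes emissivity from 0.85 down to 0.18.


Percentage reduction = (1 - coated/uncoated) * 100
  Ratio = 0.18 / 0.85 = 0.2118
  Reduction = (1 - 0.2118) * 100 = 78.8%

78.8%


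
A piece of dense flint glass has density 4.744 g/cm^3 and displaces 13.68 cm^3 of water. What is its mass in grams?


Rearrange rho = m / V:
  m = rho * V
  m = 4.744 * 13.68 = 64.898 g

64.898 g


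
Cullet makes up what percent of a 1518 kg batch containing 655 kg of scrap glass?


Cullet ratio = (cullet mass / total batch mass) * 100
  Ratio = 655 / 1518 * 100 = 43.15%

43.15%


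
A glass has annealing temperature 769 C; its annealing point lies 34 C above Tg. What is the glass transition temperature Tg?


Rearrange T_anneal = Tg + offset for Tg:
  Tg = T_anneal - offset = 769 - 34 = 735 C

735 C


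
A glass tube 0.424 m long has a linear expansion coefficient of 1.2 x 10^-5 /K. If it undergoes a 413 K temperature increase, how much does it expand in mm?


Thermal expansion formula: dL = alpha * L0 * dT
  dL = (1.2 x 10^-5) * 0.424 * 413 = 0.00210134 m
Convert to mm: 0.00210134 * 1000 = 2.1013 mm

2.1013 mm


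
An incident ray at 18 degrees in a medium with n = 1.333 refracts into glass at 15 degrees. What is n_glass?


Apply Snell's law: n1 * sin(theta1) = n2 * sin(theta2)
  n2 = n1 * sin(theta1) / sin(theta2)
  sin(18) = 0.309017
  sin(15) = 0.258819
  n2 = 1.333 * 0.309017 / 0.258819 = 1.5915

1.5915


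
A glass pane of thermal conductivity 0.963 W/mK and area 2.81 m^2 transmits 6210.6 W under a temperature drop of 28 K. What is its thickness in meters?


Fourier's law: t = k * A * dT / Q
  t = 0.963 * 2.81 * 28 / 6210.6
  t = 75.76884 / 6210.6 = 0.0122 m

0.0122 m


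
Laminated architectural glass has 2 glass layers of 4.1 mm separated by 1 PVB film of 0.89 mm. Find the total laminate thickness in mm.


Total thickness = glass contribution + PVB contribution
  Glass: 2 * 4.1 = 8.2 mm
  PVB: 1 * 0.89 = 0.89 mm
  Total = 8.2 + 0.89 = 9.09 mm

9.09 mm


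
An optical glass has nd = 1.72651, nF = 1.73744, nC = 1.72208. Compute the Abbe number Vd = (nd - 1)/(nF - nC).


Abbe number formula: Vd = (nd - 1) / (nF - nC)
  nd - 1 = 1.72651 - 1 = 0.72651
  nF - nC = 1.73744 - 1.72208 = 0.01536
  Vd = 0.72651 / 0.01536 = 47.3

47.3


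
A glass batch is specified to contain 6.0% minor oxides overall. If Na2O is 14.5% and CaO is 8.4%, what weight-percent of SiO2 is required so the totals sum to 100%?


Known pieces sum to 100%:
  SiO2 = 100 - (others + Na2O + CaO)
  SiO2 = 100 - (6.0 + 14.5 + 8.4) = 71.1%

71.1%


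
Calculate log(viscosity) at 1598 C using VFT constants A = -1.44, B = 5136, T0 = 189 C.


VFT equation: log(eta) = A + B / (T - T0)
  T - T0 = 1598 - 189 = 1409
  B / (T - T0) = 5136 / 1409 = 3.645
  log(eta) = -1.44 + 3.645 = 2.205

2.205


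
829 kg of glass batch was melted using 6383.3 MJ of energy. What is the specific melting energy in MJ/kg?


Rearrange E = m * s for s:
  s = E / m
  s = 6383.3 / 829 = 7.7 MJ/kg

7.7 MJ/kg


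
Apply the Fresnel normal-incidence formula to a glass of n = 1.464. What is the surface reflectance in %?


Fresnel reflectance at normal incidence:
  R = ((n - 1)/(n + 1))^2
  (n - 1)/(n + 1) = (1.464 - 1)/(1.464 + 1) = 0.188312
  R = 0.188312^2 = 0.0354614
  R(%) = 0.0354614 * 100 = 3.546%

3.546%


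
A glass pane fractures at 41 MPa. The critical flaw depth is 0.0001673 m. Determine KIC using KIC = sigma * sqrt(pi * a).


Fracture toughness: KIC = sigma * sqrt(pi * a)
  pi * a = pi * 0.0001673 = 0.000525588
  sqrt(pi * a) = 0.022926
  KIC = 41 * 0.022926 = 0.94 MPa*sqrt(m)

0.94 MPa*sqrt(m)


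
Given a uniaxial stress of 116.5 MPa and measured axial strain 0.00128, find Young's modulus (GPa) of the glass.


Young's modulus: E = stress / strain
  E = 116.5 MPa / 0.00128 = 91015.62 MPa
Convert to GPa: 91015.62 / 1000 = 91.02 GPa

91.02 GPa


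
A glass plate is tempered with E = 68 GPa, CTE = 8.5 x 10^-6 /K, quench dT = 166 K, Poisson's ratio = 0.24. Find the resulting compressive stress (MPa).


Tempering stress: sigma = E * alpha * dT / (1 - nu)
  E (MPa) = 68 * 1000 = 68000
  Numerator = 68000 * (8.5 x 10^-6) * 166 = 95.948
  Denominator = 1 - 0.24 = 0.76
  sigma = 95.948 / 0.76 = 126.2 MPa

126.2 MPa


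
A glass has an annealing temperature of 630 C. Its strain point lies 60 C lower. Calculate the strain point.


Strain point = annealing point - difference:
  T_strain = 630 - 60 = 570 C

570 C


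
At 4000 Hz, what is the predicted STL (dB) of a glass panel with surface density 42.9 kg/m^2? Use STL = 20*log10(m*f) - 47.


Mass law: STL = 20 * log10(m * f) - 47
  m * f = 42.9 * 4000 = 171600
  log10(171600) = 5.23452
  STL = 20 * 5.23452 - 47 = 104.6904 - 47 = 57.7 dB

57.7 dB


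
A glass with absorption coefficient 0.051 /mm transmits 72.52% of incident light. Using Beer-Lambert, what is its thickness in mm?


Rearrange T = exp(-alpha * thickness):
  thickness = -ln(T) / alpha
  T = 72.52/100 = 0.7252
  ln(T) = -0.32131
  -ln(T) = 0.32131
  thickness = 0.32131 / 0.051 = 6.3 mm

6.3 mm


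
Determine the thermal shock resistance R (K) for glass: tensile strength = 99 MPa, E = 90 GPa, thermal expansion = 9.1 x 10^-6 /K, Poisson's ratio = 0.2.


Thermal shock resistance: R = sigma * (1 - nu) / (E * alpha)
  Numerator = 99 * (1 - 0.2) = 79.2
  Denominator = 90 * 1000 * (9.1 x 10^-6) = 0.819
  R = 79.2 / 0.819 = 96.7 K

96.7 K


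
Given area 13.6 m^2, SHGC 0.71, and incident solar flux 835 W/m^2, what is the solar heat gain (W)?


Solar heat gain: Q = Area * SHGC * Irradiance
  Q = 13.6 * 0.71 * 835 = 8062.8 W

8062.8 W


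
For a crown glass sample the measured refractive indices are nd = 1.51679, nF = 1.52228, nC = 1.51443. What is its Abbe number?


Abbe number formula: Vd = (nd - 1) / (nF - nC)
  nd - 1 = 1.51679 - 1 = 0.51679
  nF - nC = 1.52228 - 1.51443 = 0.00785
  Vd = 0.51679 / 0.00785 = 65.83

65.83


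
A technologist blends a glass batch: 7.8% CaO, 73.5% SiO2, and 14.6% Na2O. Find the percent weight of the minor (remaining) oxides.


Sum the three major oxides:
  SiO2 + Na2O + CaO = 73.5 + 14.6 + 7.8 = 95.9%
Subtract from 100%:
  Others = 100 - 95.9 = 4.1%

4.1%


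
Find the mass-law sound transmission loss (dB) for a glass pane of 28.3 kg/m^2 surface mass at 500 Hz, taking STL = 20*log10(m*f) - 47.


Mass law: STL = 20 * log10(m * f) - 47
  m * f = 28.3 * 500 = 14150
  log10(14150) = 4.15076
  STL = 20 * 4.15076 - 47 = 83.0152 - 47 = 36.0 dB

36.0 dB


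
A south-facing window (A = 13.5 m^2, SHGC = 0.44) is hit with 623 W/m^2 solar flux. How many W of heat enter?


Solar heat gain: Q = Area * SHGC * Irradiance
  Q = 13.5 * 0.44 * 623 = 3700.6 W

3700.6 W


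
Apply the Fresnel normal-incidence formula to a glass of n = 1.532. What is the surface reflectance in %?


Fresnel reflectance at normal incidence:
  R = ((n - 1)/(n + 1))^2
  (n - 1)/(n + 1) = (1.532 - 1)/(1.532 + 1) = 0.210111
  R = 0.210111^2 = 0.0441466
  R(%) = 0.0441466 * 100 = 4.415%

4.415%


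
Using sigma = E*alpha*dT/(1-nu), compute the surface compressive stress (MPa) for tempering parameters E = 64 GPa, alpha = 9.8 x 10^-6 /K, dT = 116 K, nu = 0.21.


Tempering stress: sigma = E * alpha * dT / (1 - nu)
  E (MPa) = 64 * 1000 = 64000
  Numerator = 64000 * (9.8 x 10^-6) * 116 = 72.7552
  Denominator = 1 - 0.21 = 0.79
  sigma = 72.7552 / 0.79 = 92.1 MPa

92.1 MPa


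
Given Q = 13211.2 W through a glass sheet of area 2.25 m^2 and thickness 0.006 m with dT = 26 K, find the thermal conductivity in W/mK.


Fourier's law rearranged: k = Q * t / (A * dT)
  Numerator = 13211.2 * 0.006 = 79.2672
  Denominator = 2.25 * 26 = 58.5
  k = 79.2672 / 58.5 = 1.355 W/mK

1.355 W/mK


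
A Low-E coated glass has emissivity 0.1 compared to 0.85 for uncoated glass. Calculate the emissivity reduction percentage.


Percentage reduction = (1 - coated/uncoated) * 100
  Ratio = 0.1 / 0.85 = 0.1176
  Reduction = (1 - 0.1176) * 100 = 88.2%

88.2%


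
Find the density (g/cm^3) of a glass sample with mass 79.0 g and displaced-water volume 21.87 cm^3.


Use the definition of density:
  rho = mass / volume
  rho = 79.0 / 21.87 = 3.612 g/cm^3

3.612 g/cm^3


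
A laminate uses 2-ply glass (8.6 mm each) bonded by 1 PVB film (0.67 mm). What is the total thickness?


Total thickness = glass contribution + PVB contribution
  Glass: 2 * 8.6 = 17.2 mm
  PVB: 1 * 0.67 = 0.67 mm
  Total = 17.2 + 0.67 = 17.87 mm

17.87 mm


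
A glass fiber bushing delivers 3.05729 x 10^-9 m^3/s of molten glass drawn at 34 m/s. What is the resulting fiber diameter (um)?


Cross-sectional area from continuity:
  A = Q / v = 3.05729 x 10^-9 / 34 = 8.992029 x 10^-11 m^2
Diameter from circular cross-section:
  d = sqrt(4A / pi) * 10^6 (m -> um)
  d = sqrt(4 * 8.992029 x 10^-11 / pi) * 10^6 = 10.7 um

10.7 um


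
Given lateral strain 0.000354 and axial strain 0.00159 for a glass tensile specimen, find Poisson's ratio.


Poisson's ratio: nu = lateral strain / axial strain
  nu = 0.000354 / 0.00159 = 0.2226

0.2226


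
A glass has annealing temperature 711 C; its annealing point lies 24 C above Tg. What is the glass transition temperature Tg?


Rearrange T_anneal = Tg + offset for Tg:
  Tg = T_anneal - offset = 711 - 24 = 687 C

687 C


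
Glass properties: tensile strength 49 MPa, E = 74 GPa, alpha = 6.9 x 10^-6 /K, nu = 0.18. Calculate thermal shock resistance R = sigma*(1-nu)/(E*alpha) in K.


Thermal shock resistance: R = sigma * (1 - nu) / (E * alpha)
  Numerator = 49 * (1 - 0.18) = 40.18
  Denominator = 74 * 1000 * (6.9 x 10^-6) = 0.5106
  R = 40.18 / 0.5106 = 78.7 K

78.7 K


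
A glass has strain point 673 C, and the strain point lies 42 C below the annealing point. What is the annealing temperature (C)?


T_anneal = T_strain + gap:
  T_anneal = 673 + 42 = 715 C

715 C


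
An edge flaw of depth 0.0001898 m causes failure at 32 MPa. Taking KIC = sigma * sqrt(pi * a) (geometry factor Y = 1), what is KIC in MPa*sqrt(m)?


Fracture toughness: KIC = sigma * sqrt(pi * a)
  pi * a = pi * 0.0001898 = 0.000596274
  sqrt(pi * a) = 0.024419
  KIC = 32 * 0.024419 = 0.781 MPa*sqrt(m)

0.781 MPa*sqrt(m)


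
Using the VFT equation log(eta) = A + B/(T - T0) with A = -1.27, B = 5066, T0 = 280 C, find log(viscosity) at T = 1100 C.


VFT equation: log(eta) = A + B / (T - T0)
  T - T0 = 1100 - 280 = 820
  B / (T - T0) = 5066 / 820 = 6.178
  log(eta) = -1.27 + 6.178 = 4.908

4.908


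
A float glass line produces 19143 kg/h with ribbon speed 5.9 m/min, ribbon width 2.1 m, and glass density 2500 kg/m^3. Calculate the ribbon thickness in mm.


Ribbon cross-section from mass balance:
  Volume rate = throughput / density = 19143 / 2500 = 7.6572 m^3/h
  thickness = volume rate / (speed * 60 * width), i.e.
  thickness = throughput / (60 * speed * width * density) * 1000
  thickness = 19143 / (60 * 5.9 * 2.1 * 2500) * 1000 = 10.3 mm

10.3 mm


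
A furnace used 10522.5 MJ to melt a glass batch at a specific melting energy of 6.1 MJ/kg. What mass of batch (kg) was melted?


Rearrange E = m * s for m:
  m = E / s
  m = 10522.5 / 6.1 = 1725.0 kg

1725.0 kg


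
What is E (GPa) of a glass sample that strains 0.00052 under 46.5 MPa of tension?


Young's modulus: E = stress / strain
  E = 46.5 MPa / 0.00052 = 89423.08 MPa
Convert to GPa: 89423.08 / 1000 = 89.42 GPa

89.42 GPa


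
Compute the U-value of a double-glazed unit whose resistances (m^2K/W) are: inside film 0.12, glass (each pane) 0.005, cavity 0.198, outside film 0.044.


Total thermal resistance (series):
  R_total = R_in + R_glass + R_air + R_glass + R_out
  R_total = 0.12 + 0.005 + 0.198 + 0.005 + 0.044 = 0.372 m^2K/W
U-value = 1 / R_total = 1 / 0.372 = 2.688 W/m^2K

2.688 W/m^2K


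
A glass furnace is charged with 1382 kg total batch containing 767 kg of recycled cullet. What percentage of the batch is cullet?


Cullet ratio = (cullet mass / total batch mass) * 100
  Ratio = 767 / 1382 * 100 = 55.5%

55.5%


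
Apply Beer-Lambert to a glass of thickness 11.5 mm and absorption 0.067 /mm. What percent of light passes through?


Beer-Lambert law: T = exp(-alpha * thickness)
  exponent = -0.067 * 11.5 = -0.7705
  T = exp(-0.7705) = 0.4628
  Percentage = 0.4628 * 100 = 46.28%

46.28%


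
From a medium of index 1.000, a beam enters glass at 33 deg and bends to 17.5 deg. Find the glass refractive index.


Apply Snell's law: n1 * sin(theta1) = n2 * sin(theta2)
  n2 = n1 * sin(theta1) / sin(theta2)
  sin(33) = 0.544639
  sin(17.5) = 0.300706
  n2 = 1.000 * 0.544639 / 0.300706 = 1.8112

1.8112


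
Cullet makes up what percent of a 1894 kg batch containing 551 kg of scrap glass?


Cullet ratio = (cullet mass / total batch mass) * 100
  Ratio = 551 / 1894 * 100 = 29.09%

29.09%


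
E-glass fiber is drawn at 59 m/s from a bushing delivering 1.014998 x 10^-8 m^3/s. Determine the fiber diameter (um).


Cross-sectional area from continuity:
  A = Q / v = 1.014998 x 10^-8 / 59 = 1.720336 x 10^-10 m^2
Diameter from circular cross-section:
  d = sqrt(4A / pi) * 10^6 (m -> um)
  d = sqrt(4 * 1.720336 x 10^-10 / pi) * 10^6 = 14.8 um

14.8 um


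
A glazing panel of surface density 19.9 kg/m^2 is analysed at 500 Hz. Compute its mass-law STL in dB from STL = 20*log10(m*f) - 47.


Mass law: STL = 20 * log10(m * f) - 47
  m * f = 19.9 * 500 = 9950
  log10(9950) = 3.99782
  STL = 20 * 3.99782 - 47 = 79.9564 - 47 = 33.0 dB

33.0 dB


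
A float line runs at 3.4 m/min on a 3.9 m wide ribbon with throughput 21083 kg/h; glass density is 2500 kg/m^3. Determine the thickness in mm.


Ribbon cross-section from mass balance:
  Volume rate = throughput / density = 21083 / 2500 = 8.4332 m^3/h
  thickness = volume rate / (speed * 60 * width), i.e.
  thickness = throughput / (60 * speed * width * density) * 1000
  thickness = 21083 / (60 * 3.4 * 3.9 * 2500) * 1000 = 10.6 mm

10.6 mm


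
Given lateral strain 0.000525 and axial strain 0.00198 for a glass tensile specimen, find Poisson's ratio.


Poisson's ratio: nu = lateral strain / axial strain
  nu = 0.000525 / 0.00198 = 0.2652

0.2652


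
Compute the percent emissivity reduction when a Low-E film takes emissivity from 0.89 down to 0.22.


Percentage reduction = (1 - coated/uncoated) * 100
  Ratio = 0.22 / 0.89 = 0.2472
  Reduction = (1 - 0.2472) * 100 = 75.3%

75.3%


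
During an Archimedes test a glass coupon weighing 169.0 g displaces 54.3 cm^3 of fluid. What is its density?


Use the definition of density:
  rho = mass / volume
  rho = 169.0 / 54.3 = 3.112 g/cm^3

3.112 g/cm^3


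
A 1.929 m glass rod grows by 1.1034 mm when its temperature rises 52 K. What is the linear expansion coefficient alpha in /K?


Rearrange dL = alpha * L0 * dT for alpha:
  alpha = dL / (L0 * dT)
  alpha = (1.1034 / 1000) / (1.929 * 52) = 0.000011 /K = 1.1 x 10^-5 /K

1.1 x 10^-5 /K


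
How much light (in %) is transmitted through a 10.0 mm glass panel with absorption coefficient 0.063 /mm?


Beer-Lambert law: T = exp(-alpha * thickness)
  exponent = -0.063 * 10.0 = -0.63
  T = exp(-0.63) = 0.5326
  Percentage = 0.5326 * 100 = 53.26%

53.26%


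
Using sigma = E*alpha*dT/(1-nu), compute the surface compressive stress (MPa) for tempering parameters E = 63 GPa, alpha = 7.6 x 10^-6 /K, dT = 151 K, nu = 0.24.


Tempering stress: sigma = E * alpha * dT / (1 - nu)
  E (MPa) = 63 * 1000 = 63000
  Numerator = 63000 * (7.6 x 10^-6) * 151 = 72.2988
  Denominator = 1 - 0.24 = 0.76
  sigma = 72.2988 / 0.76 = 95.1 MPa

95.1 MPa


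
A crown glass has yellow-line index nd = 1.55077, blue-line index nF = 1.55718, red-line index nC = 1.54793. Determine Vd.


Abbe number formula: Vd = (nd - 1) / (nF - nC)
  nd - 1 = 1.55077 - 1 = 0.55077
  nF - nC = 1.55718 - 1.54793 = 0.00925
  Vd = 0.55077 / 0.00925 = 59.54

59.54


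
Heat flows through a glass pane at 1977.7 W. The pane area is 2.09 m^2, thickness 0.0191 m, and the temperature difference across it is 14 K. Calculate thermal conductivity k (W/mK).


Fourier's law rearranged: k = Q * t / (A * dT)
  Numerator = 1977.7 * 0.0191 = 37.77407
  Denominator = 2.09 * 14 = 29.26
  k = 37.77407 / 29.26 = 1.291 W/mK

1.291 W/mK


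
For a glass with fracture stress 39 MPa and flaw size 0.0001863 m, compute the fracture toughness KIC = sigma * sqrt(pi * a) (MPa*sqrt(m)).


Fracture toughness: KIC = sigma * sqrt(pi * a)
  pi * a = pi * 0.0001863 = 0.000585279
  sqrt(pi * a) = 0.024193
  KIC = 39 * 0.024193 = 0.944 MPa*sqrt(m)

0.944 MPa*sqrt(m)


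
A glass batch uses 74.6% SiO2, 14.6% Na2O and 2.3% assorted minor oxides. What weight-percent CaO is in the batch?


Pieces sum to 100%:
  CaO = 100 - (SiO2 + Na2O + others)
  CaO = 100 - (74.6 + 14.6 + 2.3) = 8.5%

8.5%


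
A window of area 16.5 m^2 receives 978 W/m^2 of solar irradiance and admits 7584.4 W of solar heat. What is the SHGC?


Rearrange Q = Area * SHGC * Irradiance:
  SHGC = Q / (Area * Irradiance)
  SHGC = 7584.4 / (16.5 * 978) = 0.47

0.47


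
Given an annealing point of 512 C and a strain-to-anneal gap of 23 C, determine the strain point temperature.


Strain point = annealing point - difference:
  T_strain = 512 - 23 = 489 C

489 C


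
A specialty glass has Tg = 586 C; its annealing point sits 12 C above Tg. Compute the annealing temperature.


The annealing temperature is Tg plus the offset:
  T_anneal = 586 + 12 = 598 C

598 C


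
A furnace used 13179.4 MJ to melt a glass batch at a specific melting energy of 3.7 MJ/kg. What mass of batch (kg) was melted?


Rearrange E = m * s for m:
  m = E / s
  m = 13179.4 / 3.7 = 3562.0 kg

3562.0 kg


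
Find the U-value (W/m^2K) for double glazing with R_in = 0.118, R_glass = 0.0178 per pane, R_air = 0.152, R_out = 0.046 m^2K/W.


Total thermal resistance (series):
  R_total = R_in + R_glass + R_air + R_glass + R_out
  R_total = 0.118 + 0.0178 + 0.152 + 0.0178 + 0.046 = 0.3516 m^2K/W
U-value = 1 / R_total = 1 / 0.3516 = 2.844 W/m^2K

2.844 W/m^2K


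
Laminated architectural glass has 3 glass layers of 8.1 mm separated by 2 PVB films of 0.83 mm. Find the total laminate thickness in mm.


Total thickness = glass contribution + PVB contribution
  Glass: 3 * 8.1 = 24.3 mm
  PVB: 2 * 0.83 = 1.66 mm
  Total = 24.3 + 1.66 = 25.96 mm

25.96 mm


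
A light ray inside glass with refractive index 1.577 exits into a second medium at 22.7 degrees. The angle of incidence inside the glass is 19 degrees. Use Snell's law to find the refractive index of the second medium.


Apply Snell's law: n1 * sin(theta1) = n2 * sin(theta2)
  n2 = n1 * sin(theta1) / sin(theta2)
  sin(19) = 0.325568
  sin(22.7) = 0.385906
  n2 = 1.577 * 0.325568 / 0.385906 = 1.3304

1.3304


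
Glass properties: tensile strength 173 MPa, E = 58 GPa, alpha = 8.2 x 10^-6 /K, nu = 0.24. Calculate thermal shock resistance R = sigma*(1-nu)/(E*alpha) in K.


Thermal shock resistance: R = sigma * (1 - nu) / (E * alpha)
  Numerator = 173 * (1 - 0.24) = 131.48
  Denominator = 58 * 1000 * (8.2 x 10^-6) = 0.4756
  R = 131.48 / 0.4756 = 276.5 K

276.5 K


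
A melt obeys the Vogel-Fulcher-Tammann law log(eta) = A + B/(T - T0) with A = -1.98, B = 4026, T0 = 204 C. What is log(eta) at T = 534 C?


VFT equation: log(eta) = A + B / (T - T0)
  T - T0 = 534 - 204 = 330
  B / (T - T0) = 4026 / 330 = 12.2
  log(eta) = -1.98 + 12.2 = 10.22

10.22


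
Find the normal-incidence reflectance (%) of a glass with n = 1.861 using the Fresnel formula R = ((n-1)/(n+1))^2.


Fresnel reflectance at normal incidence:
  R = ((n - 1)/(n + 1))^2
  (n - 1)/(n + 1) = (1.861 - 1)/(1.861 + 1) = 0.300944
  R = 0.300944^2 = 0.0905673
  R(%) = 0.0905673 * 100 = 9.057%

9.057%


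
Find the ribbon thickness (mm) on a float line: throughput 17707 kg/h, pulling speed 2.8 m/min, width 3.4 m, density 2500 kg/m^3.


Ribbon cross-section from mass balance:
  Volume rate = throughput / density = 17707 / 2500 = 7.0828 m^3/h
  thickness = volume rate / (speed * 60 * width), i.e.
  thickness = throughput / (60 * speed * width * density) * 1000
  thickness = 17707 / (60 * 2.8 * 3.4 * 2500) * 1000 = 12.4 mm

12.4 mm


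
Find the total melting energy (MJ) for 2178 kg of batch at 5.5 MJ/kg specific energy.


Total energy = mass * specific energy
  E = 2178 * 5.5 = 11979 MJ

11979 MJ


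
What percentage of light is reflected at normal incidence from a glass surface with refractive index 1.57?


Fresnel reflectance at normal incidence:
  R = ((n - 1)/(n + 1))^2
  (n - 1)/(n + 1) = (1.57 - 1)/(1.57 + 1) = 0.22179
  R = 0.22179^2 = 0.0491908
  R(%) = 0.0491908 * 100 = 4.919%

4.919%


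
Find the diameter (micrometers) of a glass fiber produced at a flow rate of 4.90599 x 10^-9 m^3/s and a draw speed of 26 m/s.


Cross-sectional area from continuity:
  A = Q / v = 4.90599 x 10^-9 / 26 = 1.886919 x 10^-10 m^2
Diameter from circular cross-section:
  d = sqrt(4A / pi) * 10^6 (m -> um)
  d = sqrt(4 * 1.886919 x 10^-10 / pi) * 10^6 = 15.5 um

15.5 um


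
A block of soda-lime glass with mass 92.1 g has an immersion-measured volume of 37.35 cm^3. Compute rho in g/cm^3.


Use the definition of density:
  rho = mass / volume
  rho = 92.1 / 37.35 = 2.466 g/cm^3

2.466 g/cm^3


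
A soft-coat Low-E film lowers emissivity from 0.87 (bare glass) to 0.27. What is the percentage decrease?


Percentage reduction = (1 - coated/uncoated) * 100
  Ratio = 0.27 / 0.87 = 0.3103
  Reduction = (1 - 0.3103) * 100 = 69.0%

69.0%


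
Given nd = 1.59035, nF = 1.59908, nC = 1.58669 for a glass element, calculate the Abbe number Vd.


Abbe number formula: Vd = (nd - 1) / (nF - nC)
  nd - 1 = 1.59035 - 1 = 0.59035
  nF - nC = 1.59908 - 1.58669 = 0.01239
  Vd = 0.59035 / 0.01239 = 47.65

47.65


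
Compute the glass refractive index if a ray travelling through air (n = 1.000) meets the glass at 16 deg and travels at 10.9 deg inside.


Apply Snell's law: n1 * sin(theta1) = n2 * sin(theta2)
  n2 = n1 * sin(theta1) / sin(theta2)
  sin(16) = 0.275637
  sin(10.9) = 0.189095
  n2 = 1.000 * 0.275637 / 0.189095 = 1.4577

1.4577


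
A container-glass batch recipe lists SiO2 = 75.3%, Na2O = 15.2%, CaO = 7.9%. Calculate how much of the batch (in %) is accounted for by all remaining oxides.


Sum the three major oxides:
  SiO2 + Na2O + CaO = 75.3 + 15.2 + 7.9 = 98.4%
Subtract from 100%:
  Others = 100 - 98.4 = 1.6%

1.6%


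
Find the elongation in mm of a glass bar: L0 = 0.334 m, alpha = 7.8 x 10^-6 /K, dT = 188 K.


Thermal expansion formula: dL = alpha * L0 * dT
  dL = (7.8 x 10^-6) * 0.334 * 188 = 0.00048978 m
Convert to mm: 0.00048978 * 1000 = 0.4898 mm

0.4898 mm


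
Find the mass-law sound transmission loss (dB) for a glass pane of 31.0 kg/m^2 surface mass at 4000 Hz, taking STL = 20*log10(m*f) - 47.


Mass law: STL = 20 * log10(m * f) - 47
  m * f = 31.0 * 4000 = 124000
  log10(124000) = 5.09342
  STL = 20 * 5.09342 - 47 = 101.8684 - 47 = 54.9 dB

54.9 dB


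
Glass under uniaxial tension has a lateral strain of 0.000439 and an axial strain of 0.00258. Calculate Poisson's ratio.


Poisson's ratio: nu = lateral strain / axial strain
  nu = 0.000439 / 0.00258 = 0.1702

0.1702


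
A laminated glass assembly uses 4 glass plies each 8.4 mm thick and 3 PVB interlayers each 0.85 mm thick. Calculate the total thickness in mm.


Total thickness = glass contribution + PVB contribution
  Glass: 4 * 8.4 = 33.6 mm
  PVB: 3 * 0.85 = 2.55 mm
  Total = 33.6 + 2.55 = 36.15 mm

36.15 mm


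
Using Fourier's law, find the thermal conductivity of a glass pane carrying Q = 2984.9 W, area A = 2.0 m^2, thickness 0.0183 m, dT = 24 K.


Fourier's law rearranged: k = Q * t / (A * dT)
  Numerator = 2984.9 * 0.0183 = 54.62367
  Denominator = 2.0 * 24 = 48.0
  k = 54.62367 / 48.0 = 1.138 W/mK

1.138 W/mK


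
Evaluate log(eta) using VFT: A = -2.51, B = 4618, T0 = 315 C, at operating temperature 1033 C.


VFT equation: log(eta) = A + B / (T - T0)
  T - T0 = 1033 - 315 = 718
  B / (T - T0) = 4618 / 718 = 6.432
  log(eta) = -2.51 + 6.432 = 3.922

3.922


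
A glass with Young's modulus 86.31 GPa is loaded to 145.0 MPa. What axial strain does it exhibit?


Rearrange E = sigma / epsilon:
  epsilon = sigma / E
  E (MPa) = 86.31 * 1000 = 86310
  epsilon = 145.0 / 86310 = 0.00168

0.00168


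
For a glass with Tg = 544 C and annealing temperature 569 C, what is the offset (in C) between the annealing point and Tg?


Offset = T_anneal - Tg:
  offset = 569 - 544 = 25 C

25 C
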